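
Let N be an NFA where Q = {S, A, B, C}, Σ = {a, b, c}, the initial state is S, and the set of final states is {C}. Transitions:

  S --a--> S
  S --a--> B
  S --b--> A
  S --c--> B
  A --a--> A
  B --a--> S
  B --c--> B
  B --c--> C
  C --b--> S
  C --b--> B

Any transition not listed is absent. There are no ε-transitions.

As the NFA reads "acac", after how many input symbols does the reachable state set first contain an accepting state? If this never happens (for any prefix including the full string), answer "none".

2

Start in {S}.
Read 'a': S→{S, B}; now {S, B}.
Read 'c': S→{B}, B→{B, C}; now {B, C}.
None of the earlier sets intersect F, but {B, C} does.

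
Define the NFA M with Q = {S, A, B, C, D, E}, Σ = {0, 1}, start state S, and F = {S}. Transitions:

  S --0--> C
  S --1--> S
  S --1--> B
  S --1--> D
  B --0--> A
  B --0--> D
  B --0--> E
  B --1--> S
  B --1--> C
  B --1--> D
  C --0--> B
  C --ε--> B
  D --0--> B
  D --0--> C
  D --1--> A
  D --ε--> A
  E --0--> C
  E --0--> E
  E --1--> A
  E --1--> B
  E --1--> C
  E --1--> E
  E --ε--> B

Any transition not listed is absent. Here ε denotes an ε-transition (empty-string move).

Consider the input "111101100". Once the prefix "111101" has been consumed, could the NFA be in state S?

Yes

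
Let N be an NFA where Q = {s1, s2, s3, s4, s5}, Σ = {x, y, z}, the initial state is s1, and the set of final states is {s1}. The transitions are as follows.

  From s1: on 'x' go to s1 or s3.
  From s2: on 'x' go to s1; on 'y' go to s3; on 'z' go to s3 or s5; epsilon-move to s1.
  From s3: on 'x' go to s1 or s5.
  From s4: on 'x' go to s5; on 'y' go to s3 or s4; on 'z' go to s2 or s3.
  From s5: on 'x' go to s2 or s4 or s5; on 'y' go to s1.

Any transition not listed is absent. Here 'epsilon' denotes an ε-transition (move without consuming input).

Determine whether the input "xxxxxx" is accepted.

Yes

Start in {s1}.
Read 'x': s1→{s1, s3}; now {s1, s3}.
Read 'x': s1→{s1, s3}, s3→{s1, s5}; now {s1, s3, s5}.
Read 'x': s1→{s1, s3}, s3→{s1, s5}, s5→{s2, s4, s5}; now {s1, s2, s3, s4, s5}.
Read 'x': s1→{s1, s3}, s2→{s1}, s3→{s1, s5}, s4→{s5}, s5→{s2, s4, s5}; now {s1, s2, s3, s4, s5}.
Read 'x': s1→{s1, s3}, s2→{s1}, s3→{s1, s5}, s4→{s5}, s5→{s2, s4, s5}; now {s1, s2, s3, s4, s5}.
Read 'x': s1→{s1, s3}, s2→{s1}, s3→{s1, s5}, s4→{s5}, s5→{s2, s4, s5}; now {s1, s2, s3, s4, s5}.
The final set {s1, s2, s3, s4, s5} contains the accepting state s1.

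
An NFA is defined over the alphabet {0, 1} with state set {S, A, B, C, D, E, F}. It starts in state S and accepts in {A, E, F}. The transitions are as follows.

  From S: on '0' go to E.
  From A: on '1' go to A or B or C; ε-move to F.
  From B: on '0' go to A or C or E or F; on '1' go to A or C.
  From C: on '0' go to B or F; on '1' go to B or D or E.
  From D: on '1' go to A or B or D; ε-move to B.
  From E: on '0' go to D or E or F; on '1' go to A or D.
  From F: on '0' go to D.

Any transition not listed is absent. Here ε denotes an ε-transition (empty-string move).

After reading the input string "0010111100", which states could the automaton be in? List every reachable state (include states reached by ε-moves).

Start in {S}.
Read '0': {S} → {E}.
Read '0': {E} → {B, D, E, F}.
Read '1': {B, D, E, F} → {A, B, C, D, F}.
Read '0': {A, B, C, D, F} → {A, B, C, D, E, F}.
Read '1': {A, B, C, D, E, F} → {A, B, C, D, E, F}.
Read '1': {A, B, C, D, E, F} → {A, B, C, D, E, F}.
Read '1': {A, B, C, D, E, F} → {A, B, C, D, E, F}.
Read '1': {A, B, C, D, E, F} → {A, B, C, D, E, F}.
Read '0': {A, B, C, D, E, F} → {A, B, C, D, E, F}.
Read '0': {A, B, C, D, E, F} → {A, B, C, D, E, F}.

{A, B, C, D, E, F}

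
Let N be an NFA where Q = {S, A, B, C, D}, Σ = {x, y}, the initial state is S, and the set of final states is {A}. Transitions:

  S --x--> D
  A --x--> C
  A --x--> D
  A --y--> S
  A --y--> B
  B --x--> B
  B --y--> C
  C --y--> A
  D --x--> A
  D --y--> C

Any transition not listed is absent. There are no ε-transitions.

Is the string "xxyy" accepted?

No

Start in {S}.
Read 'x': S→{D}; now {D}.
Read 'x': D→{A}; now {A}.
Read 'y': A→{S, B}; now {S, B}.
Read 'y': S→∅, B→{C}; now {C}.
The final set {C} contains no accepting state.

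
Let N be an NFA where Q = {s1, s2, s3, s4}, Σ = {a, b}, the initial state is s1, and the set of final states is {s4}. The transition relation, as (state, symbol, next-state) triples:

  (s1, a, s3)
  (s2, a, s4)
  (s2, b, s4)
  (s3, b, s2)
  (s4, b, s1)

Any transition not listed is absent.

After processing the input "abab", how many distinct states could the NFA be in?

Start in {s1}.
Read 'a': {s1} → {s3}.
Read 'b': {s3} → {s2}.
Read 'a': {s2} → {s4}.
Read 'b': {s4} → {s1}.
That set has 1 state.

1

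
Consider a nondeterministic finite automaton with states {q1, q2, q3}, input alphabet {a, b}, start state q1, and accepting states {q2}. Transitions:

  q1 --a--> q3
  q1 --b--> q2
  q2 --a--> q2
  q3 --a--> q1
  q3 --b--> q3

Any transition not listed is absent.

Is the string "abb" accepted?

Start in {q1}.
Read 'a': {q1} → {q3}.
Read 'b': {q3} → {q3}.
Read 'b': {q3} → {q3}.
The final set {q3} contains no accepting state.

No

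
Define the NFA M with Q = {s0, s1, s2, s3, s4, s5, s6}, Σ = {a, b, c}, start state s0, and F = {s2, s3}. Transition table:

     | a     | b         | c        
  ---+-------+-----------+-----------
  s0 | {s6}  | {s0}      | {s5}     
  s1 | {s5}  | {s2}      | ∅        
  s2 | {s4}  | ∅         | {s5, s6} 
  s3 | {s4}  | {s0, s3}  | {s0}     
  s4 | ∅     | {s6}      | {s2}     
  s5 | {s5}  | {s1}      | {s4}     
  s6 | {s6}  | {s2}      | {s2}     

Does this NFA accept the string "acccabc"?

Start in {s0}.
Read 'a': s0→{s6}; now {s6}.
Read 'c': s6→{s2}; now {s2}.
Read 'c': s2→{s5, s6}; now {s5, s6}.
Read 'c': s5→{s4}, s6→{s2}; now {s2, s4}.
Read 'a': s2→{s4}, s4→∅; now {s4}.
Read 'b': s4→{s6}; now {s6}.
Read 'c': s6→{s2}; now {s2}.
The final set {s2} contains the accepting state s2.

Yes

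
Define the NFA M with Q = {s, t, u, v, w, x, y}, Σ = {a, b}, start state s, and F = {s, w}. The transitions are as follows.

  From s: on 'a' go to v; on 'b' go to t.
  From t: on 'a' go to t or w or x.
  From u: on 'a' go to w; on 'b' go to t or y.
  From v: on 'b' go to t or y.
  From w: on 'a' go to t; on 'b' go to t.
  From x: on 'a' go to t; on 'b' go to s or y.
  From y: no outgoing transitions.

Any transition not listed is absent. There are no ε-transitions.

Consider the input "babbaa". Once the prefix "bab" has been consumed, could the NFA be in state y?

Yes

Start in {s}.
Read 'b': {s} → {t}.
Read 'a': {t} → {t, w, x}.
Read 'b': {t, w, x} → {s, t, y}.
State y is in {s, t, y}.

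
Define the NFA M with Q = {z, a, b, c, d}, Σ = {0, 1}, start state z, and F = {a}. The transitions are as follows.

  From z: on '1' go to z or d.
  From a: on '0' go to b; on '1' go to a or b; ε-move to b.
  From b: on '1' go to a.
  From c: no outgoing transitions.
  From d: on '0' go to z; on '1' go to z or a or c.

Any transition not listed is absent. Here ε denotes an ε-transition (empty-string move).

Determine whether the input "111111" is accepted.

Yes

Start in {z}.
Read '1': {z} → {z, d}.
Read '1': {z, d} → {z, a, b, c, d}.
Read '1': {z, a, b, c, d} → {z, a, b, c, d}.
Read '1': {z, a, b, c, d} → {z, a, b, c, d}.
Read '1': {z, a, b, c, d} → {z, a, b, c, d}.
Read '1': {z, a, b, c, d} → {z, a, b, c, d}.
The final set {z, a, b, c, d} contains the accepting state a.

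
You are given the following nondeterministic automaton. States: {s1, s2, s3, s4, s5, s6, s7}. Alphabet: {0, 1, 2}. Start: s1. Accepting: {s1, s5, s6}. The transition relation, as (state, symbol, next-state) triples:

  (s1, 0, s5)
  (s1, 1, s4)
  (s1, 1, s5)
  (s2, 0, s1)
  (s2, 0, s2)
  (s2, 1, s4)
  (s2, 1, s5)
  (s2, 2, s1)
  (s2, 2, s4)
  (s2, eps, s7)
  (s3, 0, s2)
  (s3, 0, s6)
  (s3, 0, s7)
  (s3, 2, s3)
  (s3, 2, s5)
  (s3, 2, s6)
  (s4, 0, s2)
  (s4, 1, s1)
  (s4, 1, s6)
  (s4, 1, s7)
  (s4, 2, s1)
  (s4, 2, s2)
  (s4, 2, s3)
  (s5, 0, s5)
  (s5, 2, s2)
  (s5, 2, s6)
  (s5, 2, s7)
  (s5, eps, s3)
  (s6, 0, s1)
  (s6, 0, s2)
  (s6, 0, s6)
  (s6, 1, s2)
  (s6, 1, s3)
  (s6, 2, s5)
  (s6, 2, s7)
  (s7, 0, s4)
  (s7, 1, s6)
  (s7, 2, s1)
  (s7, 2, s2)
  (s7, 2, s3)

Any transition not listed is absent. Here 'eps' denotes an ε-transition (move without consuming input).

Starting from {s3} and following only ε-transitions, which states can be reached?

{s3}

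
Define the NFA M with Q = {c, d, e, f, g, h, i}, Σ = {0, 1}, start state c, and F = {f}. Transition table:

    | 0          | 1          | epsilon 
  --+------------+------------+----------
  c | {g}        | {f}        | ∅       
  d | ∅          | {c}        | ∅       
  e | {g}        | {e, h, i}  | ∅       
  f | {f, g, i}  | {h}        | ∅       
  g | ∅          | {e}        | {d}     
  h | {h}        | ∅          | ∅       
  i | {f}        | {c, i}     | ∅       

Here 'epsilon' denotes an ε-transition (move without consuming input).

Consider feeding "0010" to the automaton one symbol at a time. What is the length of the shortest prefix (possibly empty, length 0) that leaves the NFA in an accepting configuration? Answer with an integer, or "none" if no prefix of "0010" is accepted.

Start in {c}.
Read '0': c→{g}; union {g}; ε-closure = {d, g}.
Read '0': d→∅, g→∅; now ∅.
The set is empty and remains empty for the remaining 2 symbols.
No reachable set along the way intersects F.

none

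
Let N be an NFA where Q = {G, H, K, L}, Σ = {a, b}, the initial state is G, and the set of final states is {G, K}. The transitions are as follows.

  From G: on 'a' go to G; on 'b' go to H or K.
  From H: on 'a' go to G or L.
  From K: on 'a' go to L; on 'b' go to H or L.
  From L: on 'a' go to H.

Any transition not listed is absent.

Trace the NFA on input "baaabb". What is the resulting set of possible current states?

{H, L}

Start in {G}.
Read 'b': G→{H, K}; now {H, K}.
Read 'a': H→{G, L}, K→{L}; now {G, L}.
Read 'a': G→{G}, L→{H}; now {G, H}.
Read 'a': G→{G}, H→{G, L}; now {G, L}.
Read 'b': G→{H, K}, L→∅; now {H, K}.
Read 'b': H→∅, K→{H, L}; now {H, L}.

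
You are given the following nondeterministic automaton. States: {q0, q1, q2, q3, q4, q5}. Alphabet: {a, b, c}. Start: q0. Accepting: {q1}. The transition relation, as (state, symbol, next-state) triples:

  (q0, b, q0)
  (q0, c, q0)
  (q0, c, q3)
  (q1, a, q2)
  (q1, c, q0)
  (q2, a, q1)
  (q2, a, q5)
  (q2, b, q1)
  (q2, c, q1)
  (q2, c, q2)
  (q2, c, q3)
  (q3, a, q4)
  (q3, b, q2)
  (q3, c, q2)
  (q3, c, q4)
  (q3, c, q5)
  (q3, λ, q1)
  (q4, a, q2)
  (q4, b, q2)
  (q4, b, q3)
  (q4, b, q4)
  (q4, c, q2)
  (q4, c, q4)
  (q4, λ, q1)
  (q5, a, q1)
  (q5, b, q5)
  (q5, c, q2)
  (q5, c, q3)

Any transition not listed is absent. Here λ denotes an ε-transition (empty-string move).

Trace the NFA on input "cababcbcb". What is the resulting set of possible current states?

Start in {q0}.
Read 'c': q0→{q0, q3}; union {q0, q3}; ε-closure = {q0, q1, q3}.
Read 'a': q0→∅, q1→{q2}, q3→{q4}; union {q2, q4}; ε-closure = {q1, q2, q4}.
Read 'b': q1→∅, q2→{q1}, q4→{q2, q3, q4}; now {q1, q2, q3, q4}.
Read 'a': q1→{q2}, q2→{q1, q5}, q3→{q4}, q4→{q2}; now {q1, q2, q4, q5}.
Read 'b': q1→∅, q2→{q1}, q4→{q2, q3, q4}, q5→{q5}; now {q1, q2, q3, q4, q5}.
Read 'c': q1→{q0}, q2→{q1, q2, q3}, q3→{q2, q4, q5}, q4→{q2, q4}, q5→{q2, q3}; now {q0, q1, q2, q3, q4, q5}.
Read 'b': q0→{q0}, q1→∅, q2→{q1}, q3→{q2}, q4→{q2, q3, q4}, q5→{q5}; now {q0, q1, q2, q3, q4, q5}.
Read 'c': q0→{q0, q3}, q1→{q0}, q2→{q1, q2, q3}, q3→{q2, q4, q5}, q4→{q2, q4}, q5→{q2, q3}; now {q0, q1, q2, q3, q4, q5}.
Read 'b': q0→{q0}, q1→∅, q2→{q1}, q3→{q2}, q4→{q2, q3, q4}, q5→{q5}; now {q0, q1, q2, q3, q4, q5}.

{q0, q1, q2, q3, q4, q5}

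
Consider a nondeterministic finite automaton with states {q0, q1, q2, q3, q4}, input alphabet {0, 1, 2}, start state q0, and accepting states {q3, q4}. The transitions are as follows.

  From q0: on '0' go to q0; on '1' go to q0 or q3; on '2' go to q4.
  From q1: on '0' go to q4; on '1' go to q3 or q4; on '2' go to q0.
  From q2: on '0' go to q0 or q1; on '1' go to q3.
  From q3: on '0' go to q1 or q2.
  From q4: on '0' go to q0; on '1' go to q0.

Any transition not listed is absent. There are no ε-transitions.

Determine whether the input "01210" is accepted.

Start in {q0}.
Read '0': q0→{q0}; now {q0}.
Read '1': q0→{q0, q3}; now {q0, q3}.
Read '2': q0→{q4}, q3→∅; now {q4}.
Read '1': q4→{q0}; now {q0}.
Read '0': q0→{q0}; now {q0}.
The final set {q0} contains no accepting state.

No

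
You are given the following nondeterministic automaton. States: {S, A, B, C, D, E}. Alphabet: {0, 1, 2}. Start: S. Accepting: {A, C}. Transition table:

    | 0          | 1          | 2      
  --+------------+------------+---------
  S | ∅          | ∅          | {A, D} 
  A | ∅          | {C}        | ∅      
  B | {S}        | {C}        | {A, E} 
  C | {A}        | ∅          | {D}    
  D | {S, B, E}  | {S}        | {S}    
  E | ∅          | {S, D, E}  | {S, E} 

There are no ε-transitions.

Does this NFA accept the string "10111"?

No

Start in {S}.
Read '1': S→∅; now ∅.
The set is empty and remains empty for the remaining 4 symbols.
The final set ∅ contains no accepting state.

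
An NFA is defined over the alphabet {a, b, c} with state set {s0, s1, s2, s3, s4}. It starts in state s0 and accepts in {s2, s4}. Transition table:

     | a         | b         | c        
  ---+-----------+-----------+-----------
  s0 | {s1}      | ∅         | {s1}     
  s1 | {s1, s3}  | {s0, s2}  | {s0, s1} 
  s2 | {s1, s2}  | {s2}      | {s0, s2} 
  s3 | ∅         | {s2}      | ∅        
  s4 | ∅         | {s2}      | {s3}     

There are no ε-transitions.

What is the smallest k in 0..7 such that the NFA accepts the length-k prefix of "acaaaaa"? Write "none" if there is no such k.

Start in {s0}.
Read 'a': s0→{s1}; now {s1}.
Read 'c': s1→{s0, s1}; now {s0, s1}.
Read 'a': s0→{s1}, s1→{s1, s3}; now {s1, s3}.
Read 'a': s1→{s1, s3}, s3→∅; now {s1, s3}.
Read 'a': s1→{s1, s3}, s3→∅; now {s1, s3}.
Read 'a': s1→{s1, s3}, s3→∅; now {s1, s3}.
Read 'a': s1→{s1, s3}, s3→∅; now {s1, s3}.
No reachable set along the way intersects F.

none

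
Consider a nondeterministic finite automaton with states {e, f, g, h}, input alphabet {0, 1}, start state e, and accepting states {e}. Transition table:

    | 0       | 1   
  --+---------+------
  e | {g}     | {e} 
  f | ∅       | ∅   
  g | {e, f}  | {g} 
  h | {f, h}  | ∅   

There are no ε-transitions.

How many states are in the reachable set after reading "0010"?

1

Start in {e}.
Read '0': {e} → {g}.
Read '0': {g} → {e, f}.
Read '1': {e, f} → {e}.
Read '0': {e} → {g}.
That set has 1 state.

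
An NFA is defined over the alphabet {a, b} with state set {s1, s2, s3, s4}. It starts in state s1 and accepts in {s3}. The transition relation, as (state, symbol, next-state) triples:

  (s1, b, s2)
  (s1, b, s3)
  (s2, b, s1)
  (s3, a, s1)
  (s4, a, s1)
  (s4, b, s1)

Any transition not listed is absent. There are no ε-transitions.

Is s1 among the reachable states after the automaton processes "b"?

Start in {s1}.
Read 'b': s1→{s2, s3}; now {s2, s3}.
State s1 is not in {s2, s3}.

No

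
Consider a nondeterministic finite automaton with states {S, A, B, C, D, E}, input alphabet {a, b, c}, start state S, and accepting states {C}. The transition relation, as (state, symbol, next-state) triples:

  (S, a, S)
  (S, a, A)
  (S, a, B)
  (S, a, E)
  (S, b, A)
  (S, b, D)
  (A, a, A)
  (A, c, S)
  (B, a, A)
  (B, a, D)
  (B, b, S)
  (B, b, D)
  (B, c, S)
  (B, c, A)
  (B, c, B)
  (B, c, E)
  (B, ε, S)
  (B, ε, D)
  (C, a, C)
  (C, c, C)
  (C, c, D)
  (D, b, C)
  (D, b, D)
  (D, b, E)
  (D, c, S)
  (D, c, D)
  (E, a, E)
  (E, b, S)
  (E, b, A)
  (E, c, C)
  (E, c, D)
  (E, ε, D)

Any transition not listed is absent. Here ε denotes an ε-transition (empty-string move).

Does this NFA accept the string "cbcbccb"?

Start in {S}.
Read 'c': S→∅; now ∅.
The set is empty and remains empty for the remaining 6 symbols.
The final set ∅ contains no accepting state.

No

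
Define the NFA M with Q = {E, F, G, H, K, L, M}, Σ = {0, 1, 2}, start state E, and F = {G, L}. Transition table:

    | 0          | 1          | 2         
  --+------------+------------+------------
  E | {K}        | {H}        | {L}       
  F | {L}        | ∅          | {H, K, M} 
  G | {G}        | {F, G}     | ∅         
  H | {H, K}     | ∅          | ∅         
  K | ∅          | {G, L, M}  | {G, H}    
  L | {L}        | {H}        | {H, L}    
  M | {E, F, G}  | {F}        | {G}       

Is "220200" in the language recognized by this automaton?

Start in {E}.
Read '2': E→{L}; now {L}.
Read '2': L→{H, L}; now {H, L}.
Read '0': H→{H, K}, L→{L}; now {H, K, L}.
Read '2': H→∅, K→{G, H}, L→{H, L}; now {G, H, L}.
Read '0': G→{G}, H→{H, K}, L→{L}; now {G, H, K, L}.
Read '0': G→{G}, H→{H, K}, K→∅, L→{L}; now {G, H, K, L}.
The final set {G, H, K, L} contains the accepting states G, L.

Yes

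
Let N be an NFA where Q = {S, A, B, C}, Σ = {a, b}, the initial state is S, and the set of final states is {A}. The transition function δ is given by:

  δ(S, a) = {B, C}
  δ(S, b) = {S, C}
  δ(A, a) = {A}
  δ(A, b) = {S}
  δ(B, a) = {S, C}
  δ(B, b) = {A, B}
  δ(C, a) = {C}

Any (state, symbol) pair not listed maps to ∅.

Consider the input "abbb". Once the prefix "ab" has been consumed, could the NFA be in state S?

Start in {S}.
Read 'a': {S} → {B, C}.
Read 'b': {B, C} → {A, B}.
State S is not in {A, B}.

No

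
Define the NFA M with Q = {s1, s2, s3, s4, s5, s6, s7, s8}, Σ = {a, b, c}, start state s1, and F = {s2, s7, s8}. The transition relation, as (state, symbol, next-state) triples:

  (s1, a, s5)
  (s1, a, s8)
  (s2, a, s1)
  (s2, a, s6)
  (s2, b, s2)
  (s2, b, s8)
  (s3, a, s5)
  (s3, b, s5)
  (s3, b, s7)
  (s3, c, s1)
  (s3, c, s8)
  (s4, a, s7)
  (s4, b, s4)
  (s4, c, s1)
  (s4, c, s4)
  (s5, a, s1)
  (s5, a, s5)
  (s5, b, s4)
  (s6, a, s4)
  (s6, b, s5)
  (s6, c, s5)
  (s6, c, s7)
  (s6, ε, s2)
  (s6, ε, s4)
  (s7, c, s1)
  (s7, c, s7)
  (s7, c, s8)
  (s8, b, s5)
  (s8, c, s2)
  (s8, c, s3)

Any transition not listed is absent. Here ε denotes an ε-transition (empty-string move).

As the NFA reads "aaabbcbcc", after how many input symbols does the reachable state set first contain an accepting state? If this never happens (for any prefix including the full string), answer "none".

Start in {s1}.
Read 'a': {s1} → {s5, s8}.
None of the earlier sets intersect F, but {s5, s8} does.

1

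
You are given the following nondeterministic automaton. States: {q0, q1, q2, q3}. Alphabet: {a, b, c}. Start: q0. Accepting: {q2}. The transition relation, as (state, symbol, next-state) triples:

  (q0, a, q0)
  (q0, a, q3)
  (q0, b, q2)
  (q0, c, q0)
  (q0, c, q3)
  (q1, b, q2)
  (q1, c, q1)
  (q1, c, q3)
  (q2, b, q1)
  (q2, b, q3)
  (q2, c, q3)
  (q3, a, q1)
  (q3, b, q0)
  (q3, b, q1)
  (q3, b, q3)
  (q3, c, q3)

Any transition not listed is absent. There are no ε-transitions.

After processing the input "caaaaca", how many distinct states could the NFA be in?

Start in {q0}.
Read 'c': {q0} → {q0, q3}.
Read 'a': {q0, q3} → {q0, q1, q3}.
Read 'a': {q0, q1, q3} → {q0, q1, q3}.
Read 'a': {q0, q1, q3} → {q0, q1, q3}.
Read 'a': {q0, q1, q3} → {q0, q1, q3}.
Read 'c': {q0, q1, q3} → {q0, q1, q3}.
Read 'a': {q0, q1, q3} → {q0, q1, q3}.
That set has 3 states.

3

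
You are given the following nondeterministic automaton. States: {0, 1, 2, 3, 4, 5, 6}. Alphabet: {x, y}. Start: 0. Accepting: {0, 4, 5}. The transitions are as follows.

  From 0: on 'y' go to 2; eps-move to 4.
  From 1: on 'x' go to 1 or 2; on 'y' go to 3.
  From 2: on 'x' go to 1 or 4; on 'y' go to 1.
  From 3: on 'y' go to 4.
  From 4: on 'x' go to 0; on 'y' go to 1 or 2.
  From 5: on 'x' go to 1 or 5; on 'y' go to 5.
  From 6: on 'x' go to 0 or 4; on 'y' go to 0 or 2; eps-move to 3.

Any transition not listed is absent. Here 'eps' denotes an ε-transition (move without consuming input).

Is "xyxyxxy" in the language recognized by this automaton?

Start: ε-closure({0}) = {0, 4}.
Read 'x': 0→∅, 4→{0}; union {0}; ε-closure = {0, 4}.
Read 'y': 0→{2}, 4→{1, 2}; now {1, 2}.
Read 'x': 1→{1, 2}, 2→{1, 4}; now {1, 2, 4}.
Read 'y': 1→{3}, 2→{1}, 4→{1, 2}; now {1, 2, 3}.
Read 'x': 1→{1, 2}, 2→{1, 4}, 3→∅; now {1, 2, 4}.
Read 'x': 1→{1, 2}, 2→{1, 4}, 4→{0}; now {0, 1, 2, 4}.
Read 'y': 0→{2}, 1→{3}, 2→{1}, 4→{1, 2}; now {1, 2, 3}.
The final set {1, 2, 3} contains no accepting state.

No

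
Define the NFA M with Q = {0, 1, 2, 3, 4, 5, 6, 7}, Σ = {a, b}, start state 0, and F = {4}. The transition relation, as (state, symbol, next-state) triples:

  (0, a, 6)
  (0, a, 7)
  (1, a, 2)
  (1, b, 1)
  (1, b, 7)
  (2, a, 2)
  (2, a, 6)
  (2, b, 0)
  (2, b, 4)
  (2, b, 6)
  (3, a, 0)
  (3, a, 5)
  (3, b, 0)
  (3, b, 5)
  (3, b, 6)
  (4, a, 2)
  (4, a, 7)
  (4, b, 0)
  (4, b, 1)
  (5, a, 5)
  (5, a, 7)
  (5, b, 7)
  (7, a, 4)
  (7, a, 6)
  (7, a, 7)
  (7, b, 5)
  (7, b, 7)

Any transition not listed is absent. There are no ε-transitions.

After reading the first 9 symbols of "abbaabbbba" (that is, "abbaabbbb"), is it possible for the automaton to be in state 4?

Start in {0}.
Read 'a': {0} → {6, 7}.
Read 'b': {6, 7} → {5, 7}.
Read 'b': {5, 7} → {5, 7}.
Read 'a': {5, 7} → {4, 5, 6, 7}.
Read 'a': {4, 5, 6, 7} → {2, 4, 5, 6, 7}.
Read 'b': {2, 4, 5, 6, 7} → {0, 1, 4, 5, 6, 7}.
Read 'b': {0, 1, 4, 5, 6, 7} → {0, 1, 5, 7}.
Read 'b': {0, 1, 5, 7} → {1, 5, 7}.
Read 'b': {1, 5, 7} → {1, 5, 7}.
State 4 is not in {1, 5, 7}.

No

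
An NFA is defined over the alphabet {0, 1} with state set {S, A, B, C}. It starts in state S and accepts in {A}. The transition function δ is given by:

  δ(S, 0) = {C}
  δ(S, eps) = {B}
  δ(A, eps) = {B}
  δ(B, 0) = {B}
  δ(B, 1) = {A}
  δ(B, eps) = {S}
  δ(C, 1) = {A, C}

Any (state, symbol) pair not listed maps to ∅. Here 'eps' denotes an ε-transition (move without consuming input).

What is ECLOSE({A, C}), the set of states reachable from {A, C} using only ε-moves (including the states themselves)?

Begin with {A, C}.
ε-move A → B; add B.
ε-move B → S; add S.

{S, A, B, C}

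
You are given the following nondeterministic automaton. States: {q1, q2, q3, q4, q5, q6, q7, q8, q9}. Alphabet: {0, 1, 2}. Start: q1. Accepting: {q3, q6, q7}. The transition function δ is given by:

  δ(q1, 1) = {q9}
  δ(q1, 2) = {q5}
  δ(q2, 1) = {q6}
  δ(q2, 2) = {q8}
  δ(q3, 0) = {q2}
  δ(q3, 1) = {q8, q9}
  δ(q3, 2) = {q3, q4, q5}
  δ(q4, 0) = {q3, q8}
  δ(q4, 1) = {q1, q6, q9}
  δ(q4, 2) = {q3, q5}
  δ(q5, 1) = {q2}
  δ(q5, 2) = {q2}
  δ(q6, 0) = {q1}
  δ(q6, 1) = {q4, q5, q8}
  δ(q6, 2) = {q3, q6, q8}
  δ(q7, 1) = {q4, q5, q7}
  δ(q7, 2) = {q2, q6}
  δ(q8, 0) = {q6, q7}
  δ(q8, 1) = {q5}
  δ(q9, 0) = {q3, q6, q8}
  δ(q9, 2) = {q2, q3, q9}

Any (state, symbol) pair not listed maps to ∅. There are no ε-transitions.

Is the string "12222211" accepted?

Yes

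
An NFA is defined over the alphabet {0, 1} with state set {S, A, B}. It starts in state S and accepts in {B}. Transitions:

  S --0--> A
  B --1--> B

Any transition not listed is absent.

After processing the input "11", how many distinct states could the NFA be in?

0

Start in {S}.
Read '1': S→∅; now ∅.
The set is empty and remains empty for the remaining 1 symbol.
That set has 0 states.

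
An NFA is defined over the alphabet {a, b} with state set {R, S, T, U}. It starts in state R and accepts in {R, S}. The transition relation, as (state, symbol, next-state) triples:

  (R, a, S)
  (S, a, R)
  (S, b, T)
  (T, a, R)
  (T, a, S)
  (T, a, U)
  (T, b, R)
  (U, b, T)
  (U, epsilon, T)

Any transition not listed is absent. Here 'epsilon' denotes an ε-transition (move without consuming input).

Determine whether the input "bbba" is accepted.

Start in {R}.
Read 'b': R→∅; now ∅.
The set is empty and remains empty for the remaining 3 symbols.
The final set ∅ contains no accepting state.

No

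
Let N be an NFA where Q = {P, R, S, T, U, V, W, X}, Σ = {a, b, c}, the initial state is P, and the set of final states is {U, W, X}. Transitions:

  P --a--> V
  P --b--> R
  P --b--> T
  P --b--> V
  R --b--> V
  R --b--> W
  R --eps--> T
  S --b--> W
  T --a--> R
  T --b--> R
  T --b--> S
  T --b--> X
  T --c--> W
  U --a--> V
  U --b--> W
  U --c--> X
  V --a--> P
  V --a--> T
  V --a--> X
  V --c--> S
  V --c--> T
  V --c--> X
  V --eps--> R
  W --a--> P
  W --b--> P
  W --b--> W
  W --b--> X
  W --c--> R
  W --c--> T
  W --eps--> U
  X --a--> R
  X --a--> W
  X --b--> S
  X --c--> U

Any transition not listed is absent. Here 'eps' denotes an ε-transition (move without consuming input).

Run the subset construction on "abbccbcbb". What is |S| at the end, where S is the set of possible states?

8

Start in {P}.
Read 'a': P→{V}; union {V}; ε-closure = {R, T, V}.
Read 'b': R→{V, W}, T→{R, S, X}, V→∅; union {R, S, V, W, X}; ε-closure = {R, S, T, U, V, W, X}.
Read 'b': R→{V, W}, S→{W}, T→{R, S, X}, U→{W}, V→∅, W→{P, W, X}, X→{S}; union {P, R, S, V, W, X}; ε-closure = {P, R, S, T, U, V, W, X}.
Read 'c': P→∅, R→∅, S→∅, T→{W}, U→{X}, V→{S, T, X}, W→{R, T}, X→{U}; now {R, S, T, U, W, X}.
Read 'c': R→∅, S→∅, T→{W}, U→{X}, W→{R, T}, X→{U}; now {R, T, U, W, X}.
Read 'b': R→{V, W}, T→{R, S, X}, U→{W}, W→{P, W, X}, X→{S}; union {P, R, S, V, W, X}; ε-closure = {P, R, S, T, U, V, W, X}.
Read 'c': P→∅, R→∅, S→∅, T→{W}, U→{X}, V→{S, T, X}, W→{R, T}, X→{U}; now {R, S, T, U, W, X}.
Read 'b': R→{V, W}, S→{W}, T→{R, S, X}, U→{W}, W→{P, W, X}, X→{S}; union {P, R, S, V, W, X}; ε-closure = {P, R, S, T, U, V, W, X}.
Read 'b': P→{R, T, V}, R→{V, W}, S→{W}, T→{R, S, X}, U→{W}, V→∅, W→{P, W, X}, X→{S}; union {P, R, S, T, V, W, X}; ε-closure = {P, R, S, T, U, V, W, X}.
That set has 8 states.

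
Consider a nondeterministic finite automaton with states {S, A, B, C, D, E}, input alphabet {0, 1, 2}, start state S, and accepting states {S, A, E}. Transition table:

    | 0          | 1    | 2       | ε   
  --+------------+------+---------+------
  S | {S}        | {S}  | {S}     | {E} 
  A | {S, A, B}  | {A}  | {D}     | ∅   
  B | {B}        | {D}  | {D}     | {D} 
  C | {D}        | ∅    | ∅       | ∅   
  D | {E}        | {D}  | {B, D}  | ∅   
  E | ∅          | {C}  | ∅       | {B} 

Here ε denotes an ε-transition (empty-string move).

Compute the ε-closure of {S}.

Begin with {S}.
ε-move S → E; add E.
ε-move E → B; add B.
ε-move B → D; add D.

{S, B, D, E}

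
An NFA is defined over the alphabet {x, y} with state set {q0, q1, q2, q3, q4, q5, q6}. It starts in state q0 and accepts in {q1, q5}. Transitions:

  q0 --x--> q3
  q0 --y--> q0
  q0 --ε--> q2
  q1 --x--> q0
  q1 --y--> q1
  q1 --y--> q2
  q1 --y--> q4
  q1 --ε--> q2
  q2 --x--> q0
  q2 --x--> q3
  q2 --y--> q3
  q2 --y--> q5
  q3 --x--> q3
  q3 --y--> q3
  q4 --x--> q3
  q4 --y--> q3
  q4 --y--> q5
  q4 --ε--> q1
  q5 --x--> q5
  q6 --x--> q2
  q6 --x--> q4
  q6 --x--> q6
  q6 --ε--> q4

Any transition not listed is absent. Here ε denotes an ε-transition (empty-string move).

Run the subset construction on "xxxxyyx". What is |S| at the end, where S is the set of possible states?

Start: ε-closure({q0}) = {q0, q2}.
Read 'x': {q0, q2} → {q0, q2, q3}.
Read 'x': {q0, q2, q3} → {q0, q2, q3}.
Read 'x': {q0, q2, q3} → {q0, q2, q3}.
Read 'x': {q0, q2, q3} → {q0, q2, q3}.
Read 'y': {q0, q2, q3} → {q0, q2, q3, q5}.
Read 'y': {q0, q2, q3, q5} → {q0, q2, q3, q5}.
Read 'x': {q0, q2, q3, q5} → {q0, q2, q3, q5}.
That set has 4 states.

4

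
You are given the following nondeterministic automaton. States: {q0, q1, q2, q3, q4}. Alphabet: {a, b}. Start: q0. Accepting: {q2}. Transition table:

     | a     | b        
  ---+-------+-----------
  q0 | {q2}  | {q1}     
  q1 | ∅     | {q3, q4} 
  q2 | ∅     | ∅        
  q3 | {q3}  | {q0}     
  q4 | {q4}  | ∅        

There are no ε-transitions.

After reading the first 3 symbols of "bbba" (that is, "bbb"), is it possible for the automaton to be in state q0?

Yes

Start in {q0}.
Read 'b': q0→{q1}; now {q1}.
Read 'b': q1→{q3, q4}; now {q3, q4}.
Read 'b': q3→{q0}, q4→∅; now {q0}.
State q0 is in {q0}.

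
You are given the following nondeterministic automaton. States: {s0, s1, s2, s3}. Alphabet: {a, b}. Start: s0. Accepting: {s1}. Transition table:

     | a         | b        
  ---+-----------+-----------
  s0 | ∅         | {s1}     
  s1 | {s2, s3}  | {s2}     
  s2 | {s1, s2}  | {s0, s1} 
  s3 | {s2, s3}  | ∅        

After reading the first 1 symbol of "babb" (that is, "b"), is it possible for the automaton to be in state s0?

No

Start in {s0}.
Read 'b': s0→{s1}; now {s1}.
State s0 is not in {s1}.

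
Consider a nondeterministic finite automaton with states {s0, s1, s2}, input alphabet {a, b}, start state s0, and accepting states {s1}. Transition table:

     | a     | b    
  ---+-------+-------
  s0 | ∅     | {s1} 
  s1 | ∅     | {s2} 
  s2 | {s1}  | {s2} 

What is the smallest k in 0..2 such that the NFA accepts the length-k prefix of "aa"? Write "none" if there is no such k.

Start in {s0}.
Read 'a': {s0} → ∅.
The set is empty and remains empty for the remaining 1 symbol.
No reachable set along the way intersects F.

none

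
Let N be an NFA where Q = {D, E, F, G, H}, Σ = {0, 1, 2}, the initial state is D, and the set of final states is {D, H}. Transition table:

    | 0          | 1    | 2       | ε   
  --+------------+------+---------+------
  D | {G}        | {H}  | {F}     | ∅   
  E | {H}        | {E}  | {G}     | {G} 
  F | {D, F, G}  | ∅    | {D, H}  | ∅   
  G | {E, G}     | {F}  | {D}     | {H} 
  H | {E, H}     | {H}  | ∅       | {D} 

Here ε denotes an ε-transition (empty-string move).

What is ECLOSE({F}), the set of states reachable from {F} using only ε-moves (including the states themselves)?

Begin with {F}.
No ε-moves leave this set, so the closure equals the set itself.

{F}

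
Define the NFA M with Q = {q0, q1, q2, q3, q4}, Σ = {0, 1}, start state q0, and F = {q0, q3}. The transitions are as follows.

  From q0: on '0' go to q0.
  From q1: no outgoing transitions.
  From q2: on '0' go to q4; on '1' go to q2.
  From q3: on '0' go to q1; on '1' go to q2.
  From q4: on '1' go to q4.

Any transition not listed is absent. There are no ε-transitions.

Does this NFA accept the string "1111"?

No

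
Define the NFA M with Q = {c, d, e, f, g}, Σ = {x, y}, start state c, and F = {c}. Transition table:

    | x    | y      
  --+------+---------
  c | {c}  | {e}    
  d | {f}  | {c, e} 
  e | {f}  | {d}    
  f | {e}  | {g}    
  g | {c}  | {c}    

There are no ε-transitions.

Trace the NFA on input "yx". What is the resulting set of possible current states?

{f}

Start in {c}.
Read 'y': {c} → {e}.
Read 'x': {e} → {f}.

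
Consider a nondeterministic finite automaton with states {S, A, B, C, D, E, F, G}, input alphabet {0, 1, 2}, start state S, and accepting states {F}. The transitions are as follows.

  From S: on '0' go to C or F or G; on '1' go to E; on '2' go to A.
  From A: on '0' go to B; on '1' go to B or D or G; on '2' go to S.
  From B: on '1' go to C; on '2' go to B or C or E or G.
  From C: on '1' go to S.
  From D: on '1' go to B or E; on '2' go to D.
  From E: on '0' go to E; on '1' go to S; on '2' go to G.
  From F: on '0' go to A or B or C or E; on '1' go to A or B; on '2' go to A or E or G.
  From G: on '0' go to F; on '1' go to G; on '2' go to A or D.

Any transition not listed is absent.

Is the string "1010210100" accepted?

Start in {S}.
Read '1': {S} → {E}.
Read '0': {E} → {E}.
Read '1': {E} → {S}.
Read '0': {S} → {C, F, G}.
Read '2': {C, F, G} → {A, D, E, G}.
Read '1': {A, D, E, G} → {S, B, D, E, G}.
Read '0': {S, B, D, E, G} → {C, E, F, G}.
Read '1': {C, E, F, G} → {S, A, B, G}.
Read '0': {S, A, B, G} → {B, C, F, G}.
Read '0': {B, C, F, G} → {A, B, C, E, F}.
The final set {A, B, C, E, F} contains the accepting state F.

Yes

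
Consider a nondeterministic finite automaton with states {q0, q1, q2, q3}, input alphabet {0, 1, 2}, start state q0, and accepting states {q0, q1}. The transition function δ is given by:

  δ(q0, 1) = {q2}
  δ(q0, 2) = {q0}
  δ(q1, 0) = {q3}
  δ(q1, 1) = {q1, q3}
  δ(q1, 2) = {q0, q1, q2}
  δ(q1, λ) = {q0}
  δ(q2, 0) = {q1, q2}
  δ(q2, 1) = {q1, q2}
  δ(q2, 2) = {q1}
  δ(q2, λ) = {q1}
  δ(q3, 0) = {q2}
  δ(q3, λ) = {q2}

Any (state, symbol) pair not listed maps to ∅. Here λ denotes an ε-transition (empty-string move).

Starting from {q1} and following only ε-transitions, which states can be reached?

{q0, q1}

Begin with {q1}.
ε-move q1 → q0; add q0.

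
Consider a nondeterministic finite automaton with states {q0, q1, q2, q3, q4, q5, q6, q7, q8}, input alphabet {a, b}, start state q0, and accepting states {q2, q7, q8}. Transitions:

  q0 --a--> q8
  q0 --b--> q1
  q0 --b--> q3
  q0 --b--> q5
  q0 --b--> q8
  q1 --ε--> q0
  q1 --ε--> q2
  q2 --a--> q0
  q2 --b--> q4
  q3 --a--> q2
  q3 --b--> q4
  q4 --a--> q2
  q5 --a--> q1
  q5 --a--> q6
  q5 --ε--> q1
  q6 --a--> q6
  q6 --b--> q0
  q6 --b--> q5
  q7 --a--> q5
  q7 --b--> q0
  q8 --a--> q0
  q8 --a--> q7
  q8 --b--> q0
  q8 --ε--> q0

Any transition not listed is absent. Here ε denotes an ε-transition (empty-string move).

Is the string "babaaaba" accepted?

Start in {q0}.
Read 'b': q0→{q1, q3, q5, q8}; union {q1, q3, q5, q8}; ε-closure = {q0, q1, q2, q3, q5, q8}.
Read 'a': q0→{q8}, q1→∅, q2→{q0}, q3→{q2}, q5→{q1, q6}, q8→{q0, q7}; now {q0, q1, q2, q6, q7, q8}.
Read 'b': q0→{q1, q3, q5, q8}, q1→∅, q2→{q4}, q6→{q0, q5}, q7→{q0}, q8→{q0}; union {q0, q1, q3, q4, q5, q8}; ε-closure = {q0, q1, q2, q3, q4, q5, q8}.
Read 'a': q0→{q8}, q1→∅, q2→{q0}, q3→{q2}, q4→{q2}, q5→{q1, q6}, q8→{q0, q7}; now {q0, q1, q2, q6, q7, q8}.
Read 'a': q0→{q8}, q1→∅, q2→{q0}, q6→{q6}, q7→{q5}, q8→{q0, q7}; union {q0, q5, q6, q7, q8}; ε-closure = {q0, q1, q2, q5, q6, q7, q8}.
Read 'a': q0→{q8}, q1→∅, q2→{q0}, q5→{q1, q6}, q6→{q6}, q7→{q5}, q8→{q0, q7}; union {q0, q1, q5, q6, q7, q8}; ε-closure = {q0, q1, q2, q5, q6, q7, q8}.
Read 'b': q0→{q1, q3, q5, q8}, q1→∅, q2→{q4}, q5→∅, q6→{q0, q5}, q7→{q0}, q8→{q0}; union {q0, q1, q3, q4, q5, q8}; ε-closure = {q0, q1, q2, q3, q4, q5, q8}.
Read 'a': q0→{q8}, q1→∅, q2→{q0}, q3→{q2}, q4→{q2}, q5→{q1, q6}, q8→{q0, q7}; now {q0, q1, q2, q6, q7, q8}.
The final set {q0, q1, q2, q6, q7, q8} contains the accepting states q2, q7, q8.

Yes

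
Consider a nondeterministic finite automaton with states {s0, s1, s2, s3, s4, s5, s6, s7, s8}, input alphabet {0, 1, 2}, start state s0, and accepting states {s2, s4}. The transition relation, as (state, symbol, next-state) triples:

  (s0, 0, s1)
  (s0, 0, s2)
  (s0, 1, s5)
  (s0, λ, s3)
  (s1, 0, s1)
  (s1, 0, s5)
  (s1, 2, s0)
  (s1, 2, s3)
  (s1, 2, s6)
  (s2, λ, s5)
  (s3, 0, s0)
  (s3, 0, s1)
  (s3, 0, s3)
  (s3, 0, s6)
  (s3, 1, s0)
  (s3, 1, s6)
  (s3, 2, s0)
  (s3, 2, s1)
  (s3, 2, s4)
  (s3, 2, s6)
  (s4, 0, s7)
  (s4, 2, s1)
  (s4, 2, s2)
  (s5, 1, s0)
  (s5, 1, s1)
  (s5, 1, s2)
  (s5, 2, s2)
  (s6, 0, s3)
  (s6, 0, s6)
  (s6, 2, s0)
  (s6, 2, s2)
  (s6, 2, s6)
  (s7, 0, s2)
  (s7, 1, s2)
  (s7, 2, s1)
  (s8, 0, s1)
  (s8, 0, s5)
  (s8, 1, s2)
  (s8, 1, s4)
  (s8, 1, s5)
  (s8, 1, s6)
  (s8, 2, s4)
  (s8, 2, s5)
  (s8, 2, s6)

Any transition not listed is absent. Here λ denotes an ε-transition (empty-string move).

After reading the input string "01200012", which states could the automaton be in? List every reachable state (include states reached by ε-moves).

Start: ε-closure({s0}) = {s0, s3}.
Read '0': s0→{s1, s2}, s3→{s0, s1, s3, s6}; union {s0, s1, s2, s3, s6}; ε-closure = {s0, s1, s2, s3, s5, s6}.
Read '1': s0→{s5}, s1→∅, s2→∅, s3→{s0, s6}, s5→{s0, s1, s2}, s6→∅; union {s0, s1, s2, s5, s6}; ε-closure = {s0, s1, s2, s3, s5, s6}.
Read '2': s0→∅, s1→{s0, s3, s6}, s2→∅, s3→{s0, s1, s4, s6}, s5→{s2}, s6→{s0, s2, s6}; union {s0, s1, s2, s3, s4, s6}; ε-closure = {s0, s1, s2, s3, s4, s5, s6}.
Read '0': s0→{s1, s2}, s1→{s1, s5}, s2→∅, s3→{s0, s1, s3, s6}, s4→{s7}, s5→∅, s6→{s3, s6}; now {s0, s1, s2, s3, s5, s6, s7}.
Read '0': s0→{s1, s2}, s1→{s1, s5}, s2→∅, s3→{s0, s1, s3, s6}, s5→∅, s6→{s3, s6}, s7→{s2}; now {s0, s1, s2, s3, s5, s6}.
Read '0': s0→{s1, s2}, s1→{s1, s5}, s2→∅, s3→{s0, s1, s3, s6}, s5→∅, s6→{s3, s6}; now {s0, s1, s2, s3, s5, s6}.
Read '1': s0→{s5}, s1→∅, s2→∅, s3→{s0, s6}, s5→{s0, s1, s2}, s6→∅; union {s0, s1, s2, s5, s6}; ε-closure = {s0, s1, s2, s3, s5, s6}.
Read '2': s0→∅, s1→{s0, s3, s6}, s2→∅, s3→{s0, s1, s4, s6}, s5→{s2}, s6→{s0, s2, s6}; union {s0, s1, s2, s3, s4, s6}; ε-closure = {s0, s1, s2, s3, s4, s5, s6}.

{s0, s1, s2, s3, s4, s5, s6}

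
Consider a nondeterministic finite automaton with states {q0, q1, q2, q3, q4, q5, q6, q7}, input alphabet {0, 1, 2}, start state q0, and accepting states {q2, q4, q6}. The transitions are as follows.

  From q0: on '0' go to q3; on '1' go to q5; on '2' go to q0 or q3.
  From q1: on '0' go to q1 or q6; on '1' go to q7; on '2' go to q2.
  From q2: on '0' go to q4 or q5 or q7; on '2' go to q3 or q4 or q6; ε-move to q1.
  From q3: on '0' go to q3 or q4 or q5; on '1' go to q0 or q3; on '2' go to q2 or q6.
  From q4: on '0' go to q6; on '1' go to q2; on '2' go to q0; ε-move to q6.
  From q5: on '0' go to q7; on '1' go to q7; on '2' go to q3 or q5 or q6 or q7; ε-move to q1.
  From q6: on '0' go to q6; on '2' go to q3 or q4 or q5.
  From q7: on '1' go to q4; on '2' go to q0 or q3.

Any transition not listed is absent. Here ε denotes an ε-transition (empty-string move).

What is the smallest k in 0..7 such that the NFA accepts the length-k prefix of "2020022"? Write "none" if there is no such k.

2

Start in {q0}.
Read '2': q0→{q0, q3}; now {q0, q3}.
Read '0': q0→{q3}, q3→{q3, q4, q5}; union {q3, q4, q5}; ε-closure = {q1, q3, q4, q5, q6}.
None of the earlier sets intersect F, but {q1, q3, q4, q5, q6} does.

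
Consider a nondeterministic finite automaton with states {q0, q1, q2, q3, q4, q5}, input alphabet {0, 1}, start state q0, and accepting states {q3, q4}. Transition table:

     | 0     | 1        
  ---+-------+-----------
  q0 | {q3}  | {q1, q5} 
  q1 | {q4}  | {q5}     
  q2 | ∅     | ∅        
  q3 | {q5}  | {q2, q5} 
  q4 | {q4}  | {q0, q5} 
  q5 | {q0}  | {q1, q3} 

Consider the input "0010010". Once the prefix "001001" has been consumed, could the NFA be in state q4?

Start in {q0}.
Read '0': q0→{q3}; now {q3}.
Read '0': q3→{q5}; now {q5}.
Read '1': q5→{q1, q3}; now {q1, q3}.
Read '0': q1→{q4}, q3→{q5}; now {q4, q5}.
Read '0': q4→{q4}, q5→{q0}; now {q0, q4}.
Read '1': q0→{q1, q5}, q4→{q0, q5}; now {q0, q1, q5}.
State q4 is not in {q0, q1, q5}.

No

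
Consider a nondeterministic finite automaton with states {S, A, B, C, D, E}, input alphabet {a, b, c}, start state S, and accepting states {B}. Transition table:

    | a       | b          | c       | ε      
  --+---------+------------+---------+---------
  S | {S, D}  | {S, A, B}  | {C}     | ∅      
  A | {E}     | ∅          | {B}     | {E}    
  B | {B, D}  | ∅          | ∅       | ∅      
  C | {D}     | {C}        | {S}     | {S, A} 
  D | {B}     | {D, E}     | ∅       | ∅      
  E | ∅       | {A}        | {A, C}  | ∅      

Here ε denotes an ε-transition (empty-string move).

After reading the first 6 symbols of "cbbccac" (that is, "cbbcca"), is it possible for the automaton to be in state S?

Start in {S}.
Read 'c': S→{C}; union {C}; ε-closure = {S, A, C, E}.
Read 'b': S→{S, A, B}, A→∅, C→{C}, E→{A}; union {S, A, B, C}; ε-closure = {S, A, B, C, E}.
Read 'b': S→{S, A, B}, A→∅, B→∅, C→{C}, E→{A}; union {S, A, B, C}; ε-closure = {S, A, B, C, E}.
Read 'c': S→{C}, A→{B}, B→∅, C→{S}, E→{A, C}; union {S, A, B, C}; ε-closure = {S, A, B, C, E}.
Read 'c': S→{C}, A→{B}, B→∅, C→{S}, E→{A, C}; union {S, A, B, C}; ε-closure = {S, A, B, C, E}.
Read 'a': S→{S, D}, A→{E}, B→{B, D}, C→{D}, E→∅; now {S, B, D, E}.
State S is in {S, B, D, E}.

Yes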